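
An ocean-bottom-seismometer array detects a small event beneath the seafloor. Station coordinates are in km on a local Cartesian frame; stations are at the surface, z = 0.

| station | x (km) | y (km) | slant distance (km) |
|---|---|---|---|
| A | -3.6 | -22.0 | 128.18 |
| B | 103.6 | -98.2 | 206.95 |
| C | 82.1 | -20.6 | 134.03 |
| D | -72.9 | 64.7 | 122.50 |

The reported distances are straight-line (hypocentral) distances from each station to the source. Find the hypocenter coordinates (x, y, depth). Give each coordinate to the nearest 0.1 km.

Each station gives a sphere (x−x_i)² + (y−y_i)² + z² = d_i² (stations at z=0).
Subtracting the A sphere from B and C: z² cancels, leaving linear equations in x and y:
214.4 x − 152.4 y = -6518.95
171.4 x + 2.8 y = 5133.88
Solving: x ≈ 28.597, y ≈ 83.006 km (keep extra digits for the depth step; rounded: 28.6, 83.0).
Then from the A sphere: z² = 128.18² − (x + 3.6)² − (y + 22.0)² with x = 28.597, y = 83.006, so z ≈ 66.085 ≈ 66.1 km.

(28.6, 83.0, 66.1)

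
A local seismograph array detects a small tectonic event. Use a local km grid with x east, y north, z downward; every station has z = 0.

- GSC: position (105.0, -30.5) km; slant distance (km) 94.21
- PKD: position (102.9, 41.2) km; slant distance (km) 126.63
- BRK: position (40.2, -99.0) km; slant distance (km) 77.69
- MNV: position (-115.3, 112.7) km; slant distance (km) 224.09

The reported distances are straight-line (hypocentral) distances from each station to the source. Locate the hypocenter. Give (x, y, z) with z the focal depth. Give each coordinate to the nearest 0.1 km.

(31.6, -46.7, 56.8)

Each station gives a sphere (x−x_i)² + (y−y_i)² + z² = d_i² (stations at z=0).
Subtracting the GSC sphere from PKD and BRK: z² cancels, leaving linear equations in x and y:
-4.2 x + 143.4 y = -6829.03
-129.6 x − 137.0 y = 2301.58
Solving: x ≈ 31.604, y ≈ -46.697 km (keep extra digits for the depth step; rounded: 31.6, -46.7).
Then from the GSC sphere: z² = 94.21² − (x − 105.0)² − (y + 30.5)² with x = 31.604, y = -46.697, so z ≈ 56.800 ≈ 56.8 km.
Check against MNV (with the unrounded solution): distance 224.09 ≈ 224.09 km. ✓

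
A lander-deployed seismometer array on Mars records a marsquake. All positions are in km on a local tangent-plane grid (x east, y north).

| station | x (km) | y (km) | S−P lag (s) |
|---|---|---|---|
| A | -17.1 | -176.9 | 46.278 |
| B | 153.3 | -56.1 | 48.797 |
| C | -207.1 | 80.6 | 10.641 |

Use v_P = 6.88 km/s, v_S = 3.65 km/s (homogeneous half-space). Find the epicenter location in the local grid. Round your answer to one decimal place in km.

x ≈ -164.3 km, y ≈ 151.4 km

Distance from S−P lag: d = Δt · v_P v_S / (v_P − v_S) = Δt · (6.88·3.65)/(6.88−3.65) ≈ 7.7746·Δt.
So d_A = 359.79, d_B = 379.38, d_C = 82.73 km.
Circle about each station: (x + 17.1)² + (y + 176.9)² = 359.79²; (x − 153.3)² + (y + 56.1)² = 379.38²; (x + 207.1)² + (y − 80.6)² = 82.73².
Subtracting pairs of circle equations eliminates x²+y² and gives linear equations (the radical axes):
340.8 x + 241.6 y = -19418.26
-380.0 x + 515.0 y = 140405.34
Solving the 2×2 system: x ≈ -164.3, y ≈ 151.4 km.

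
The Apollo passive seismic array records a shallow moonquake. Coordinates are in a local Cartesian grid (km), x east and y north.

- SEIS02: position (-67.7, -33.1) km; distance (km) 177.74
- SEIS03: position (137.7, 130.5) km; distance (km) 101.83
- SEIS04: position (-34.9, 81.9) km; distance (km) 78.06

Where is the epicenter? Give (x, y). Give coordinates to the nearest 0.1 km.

Circle about each station: (x + 67.7)² + (y + 33.1)² = 177.74²; (x − 137.7)² + (y − 130.5)² = 101.83²; (x + 34.9)² + (y − 81.9)² = 78.06².
Subtracting the SEIS02 equation from the SEIS03 and SEIS04 equations removes the quadratic terms:
410.8 x + 327.2 y = 51534.80
65.6 x + 230.0 y = 27744.86
Solving the 2×2 system: x ≈ 38.0, y ≈ 109.8 km.

38.0 km east, 109.8 km north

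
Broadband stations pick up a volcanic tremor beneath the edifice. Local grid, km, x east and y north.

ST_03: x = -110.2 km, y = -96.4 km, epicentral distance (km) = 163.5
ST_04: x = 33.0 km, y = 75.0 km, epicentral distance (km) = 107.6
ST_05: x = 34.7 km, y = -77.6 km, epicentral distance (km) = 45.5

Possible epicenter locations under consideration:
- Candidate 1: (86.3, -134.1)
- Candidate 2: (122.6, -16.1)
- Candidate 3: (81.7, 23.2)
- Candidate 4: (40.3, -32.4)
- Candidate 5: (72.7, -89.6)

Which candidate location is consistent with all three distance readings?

Candidate 4

For each candidate, compare |candidate − station| to the reported distance:
Candidate 1: residuals ST_03 36.6, ST_04 108.2, ST_05 31.0 → max 108.2 km
Candidate 2: residuals ST_03 82.8, ST_04 20.2, ST_05 61.8 → max 82.8 km
Candidate 3: residuals ST_03 62.6, ST_04 36.5, ST_05 65.7 → max 65.7 km
Candidate 4: residuals ST_03 0.0, ST_04 0.0, ST_05 0.0 → max 0.0 km
Candidate 5: residuals ST_03 19.5, ST_04 61.7, ST_05 5.7 → max 61.7 km
Only Candidate 4 has all residuals ≈ 0.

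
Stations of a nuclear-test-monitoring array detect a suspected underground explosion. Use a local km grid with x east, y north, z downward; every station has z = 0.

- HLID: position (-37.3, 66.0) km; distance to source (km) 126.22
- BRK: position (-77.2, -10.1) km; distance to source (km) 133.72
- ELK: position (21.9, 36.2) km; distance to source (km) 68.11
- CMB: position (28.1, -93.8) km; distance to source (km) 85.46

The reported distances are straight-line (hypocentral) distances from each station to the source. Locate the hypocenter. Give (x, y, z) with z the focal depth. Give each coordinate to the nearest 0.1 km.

(53.3, -17.2, 28.3)

Each station gives a sphere (x−x_i)² + (y−y_i)² + z² = d_i² (stations at z=0).
Subtracting the HLID sphere from BRK and ELK: z² cancels, leaving linear equations in x and y:
-79.8 x − 152.2 y = -1634.99
118.4 x − 59.6 y = 7335.28
Solving: x ≈ 53.295, y ≈ -17.201 km (keep extra digits for the depth step; rounded: 53.3, -17.2).
Then from the HLID sphere: z² = 126.22² − (x + 37.3)² − (y − 66.0)² with x = 53.295, y = -17.201, so z ≈ 28.313 ≈ 28.3 km.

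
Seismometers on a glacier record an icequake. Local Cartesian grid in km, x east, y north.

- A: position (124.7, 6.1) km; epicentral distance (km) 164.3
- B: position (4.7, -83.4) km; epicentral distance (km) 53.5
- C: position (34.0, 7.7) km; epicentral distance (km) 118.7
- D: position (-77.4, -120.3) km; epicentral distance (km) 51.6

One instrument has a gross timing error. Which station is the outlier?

A

Solve using three stations at a time. Using B, C, D (subtract circle equations pairwise → linear system) gives (x, y) ≈ (-48.4, -77.7).
Distances from that point to each station vs reported:
  A: calculated 192.3 vs reported 164.3 → residual 28.0 km
  B: calculated 53.4 vs reported 53.5 → residual 0.1 km
  C: calculated 118.7 vs reported 118.7 → residual 0.0 km
  D: calculated 51.5 vs reported 51.6 → residual 0.1 km
B, C, D are mutually consistent (residuals ≈ 0); A is off by 28.0 km.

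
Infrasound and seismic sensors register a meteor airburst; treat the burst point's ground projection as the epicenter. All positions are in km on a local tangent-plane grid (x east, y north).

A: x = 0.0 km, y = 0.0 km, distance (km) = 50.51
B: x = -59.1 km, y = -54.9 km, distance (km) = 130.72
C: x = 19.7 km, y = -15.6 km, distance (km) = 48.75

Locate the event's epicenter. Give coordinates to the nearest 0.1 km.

Circle about each station: x² + y² = 50.51²; (x + 59.1)² + (y + 54.9)² = 130.72²; (x − 19.7)² + (y + 15.6)² = 48.75².
Subtracting pairs of circle equations eliminates x²+y² and gives linear equations (the radical axes):
-118.2 x − 109.8 y = -8029.64
39.4 x − 31.2 y = 806.15
Solving the 2×2 system: x ≈ 42.3, y ≈ 27.6 km.

(42.3, 27.6)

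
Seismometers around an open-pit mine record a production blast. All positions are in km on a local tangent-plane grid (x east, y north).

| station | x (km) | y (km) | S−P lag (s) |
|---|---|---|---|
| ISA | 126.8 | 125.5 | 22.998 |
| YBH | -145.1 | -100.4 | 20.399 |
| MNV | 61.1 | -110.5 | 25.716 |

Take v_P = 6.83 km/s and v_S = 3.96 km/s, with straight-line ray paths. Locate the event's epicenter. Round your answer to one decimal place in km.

(-85.6, 82.4)

Distance from S−P lag: d = Δt · v_P v_S / (v_P − v_S) = Δt · (6.83·3.96)/(6.83−3.96) ≈ 9.4240·Δt.
So d_ISA = 216.73, d_YBH = 192.24, d_MNV = 242.35 km.
Circle about each station: (x − 126.8)² + (y − 125.5)² = 216.73²; (x + 145.1)² + (y + 100.4)² = 192.24²; (x − 61.1)² + (y + 110.5)² = 242.35².
Subtracting the ISA equation from the YBH and MNV equations removes the quadratic terms:
-543.8 x − 451.8 y = 9321.36
-131.4 x − 472.0 y = -27646.66
Solving the 2×2 system: x ≈ -85.6, y ≈ 82.4 km.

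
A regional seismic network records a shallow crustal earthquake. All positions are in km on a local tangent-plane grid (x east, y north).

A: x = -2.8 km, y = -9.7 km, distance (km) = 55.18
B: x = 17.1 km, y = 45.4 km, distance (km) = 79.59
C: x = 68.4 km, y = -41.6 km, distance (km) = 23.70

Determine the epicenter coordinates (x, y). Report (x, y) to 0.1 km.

(49.5, -27.3)

Circle about each station: (x + 2.8)² + (y + 9.7)² = 55.18²; (x − 17.1)² + (y − 45.4)² = 79.59²; (x − 68.4)² + (y + 41.6)² = 23.70².
Subtracting the A equation from the B and C equations removes the quadratic terms:
39.8 x + 110.2 y = -1038.10
142.4 x − 63.8 y = 8790.33
Solving the 2×2 system: x ≈ 49.5, y ≈ -27.3 km.
Check against A (with the unrounded x, y): √((x + 2.8)²+(y + 9.7)²) = 55.18 ≈ 55.18 km. ✓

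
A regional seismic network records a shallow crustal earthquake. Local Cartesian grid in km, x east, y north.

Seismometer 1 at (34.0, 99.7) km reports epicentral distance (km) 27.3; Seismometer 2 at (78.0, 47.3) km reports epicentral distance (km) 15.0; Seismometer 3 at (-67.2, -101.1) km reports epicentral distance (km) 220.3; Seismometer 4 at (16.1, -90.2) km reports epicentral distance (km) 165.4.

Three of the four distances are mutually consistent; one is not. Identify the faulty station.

Seismometer 1

Solve using three stations at a time. Using Seismometer 2, Seismometer 3, Seismometer 4 (subtract circle equations pairwise → linear system) gives (x, y) ≈ (80.9, 62.0).
Distances from that point to each station vs reported:
  Seismometer 1: calculated 60.2 vs reported 27.3 → residual 32.9 km
  Seismometer 2: calculated 15.0 vs reported 15.0 → residual 0.0 km
  Seismometer 3: calculated 220.3 vs reported 220.3 → residual 0.0 km
  Seismometer 4: calculated 165.4 vs reported 165.4 → residual 0.0 km
Seismometer 2, Seismometer 3, Seismometer 4 are mutually consistent (residuals ≈ 0); Seismometer 1 is off by 32.9 km.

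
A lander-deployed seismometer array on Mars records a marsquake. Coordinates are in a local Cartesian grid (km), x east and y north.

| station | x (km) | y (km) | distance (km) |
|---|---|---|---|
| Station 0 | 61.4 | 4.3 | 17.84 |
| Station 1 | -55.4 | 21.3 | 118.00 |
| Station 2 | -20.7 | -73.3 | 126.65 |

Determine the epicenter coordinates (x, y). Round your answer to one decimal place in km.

Circle about each station: (x − 61.4)² + (y − 4.3)² = 17.84²; (x + 55.4)² + (y − 21.3)² = 118.00²; (x + 20.7)² + (y + 73.3)² = 126.65².
Subtracting pairs of circle equations eliminates x²+y² and gives linear equations (the radical axes):
-233.6 x + 34.0 y = -13871.33
-164.2 x − 155.2 y = -13709.03
Solving the 2×2 system: x ≈ 62.6, y ≈ 22.1 km.

62.6 km east, 22.1 km north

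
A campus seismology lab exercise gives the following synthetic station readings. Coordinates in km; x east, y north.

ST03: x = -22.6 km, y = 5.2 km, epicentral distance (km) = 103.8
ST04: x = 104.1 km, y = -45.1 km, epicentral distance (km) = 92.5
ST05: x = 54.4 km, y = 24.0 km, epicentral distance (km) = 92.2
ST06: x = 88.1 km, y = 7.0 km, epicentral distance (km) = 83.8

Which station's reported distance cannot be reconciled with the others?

ST04

Solve using three stations at a time. Using ST03, ST05, ST06 (subtract circle equations pairwise → linear system) gives (x, y) ≈ (50.9, -68.3).
Distances from that point to each station vs reported:
  ST03: calculated 104.0 vs reported 103.8 → residual 0.2 km
  ST04: calculated 58.0 vs reported 92.5 → residual 34.5 km
  ST05: calculated 92.4 vs reported 92.2 → residual 0.2 km
  ST06: calculated 84.0 vs reported 83.8 → residual 0.2 km
ST03, ST05, ST06 are mutually consistent (residuals ≈ 0); ST04 is off by 34.5 km.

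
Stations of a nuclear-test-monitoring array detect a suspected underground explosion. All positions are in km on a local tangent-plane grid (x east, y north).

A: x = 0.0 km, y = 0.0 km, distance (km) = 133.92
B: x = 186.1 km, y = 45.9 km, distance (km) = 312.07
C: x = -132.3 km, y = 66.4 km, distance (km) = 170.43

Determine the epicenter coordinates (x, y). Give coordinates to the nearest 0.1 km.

Circle about each station: x² + y² = 133.92²; (x − 186.1)² + (y − 45.9)² = 312.07²; (x + 132.3)² + (y − 66.4)² = 170.43².
Subtracting pairs of circle equations eliminates x²+y² and gives linear equations (the radical axes):
372.2 x + 91.8 y = -42713.10
-264.6 x + 132.8 y = 10800.43
Solving the 2×2 system: x ≈ -90.4, y ≈ -98.8 km.
Check against A (with the unrounded x, y): √(x²+y²) = 133.90 ≈ 133.92 km. ✓

-90.4 km east, -98.8 km north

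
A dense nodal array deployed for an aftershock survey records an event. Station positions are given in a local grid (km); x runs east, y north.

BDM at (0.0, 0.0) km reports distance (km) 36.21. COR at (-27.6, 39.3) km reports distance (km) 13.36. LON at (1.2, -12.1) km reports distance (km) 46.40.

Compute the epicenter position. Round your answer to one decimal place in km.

Circle about each station: x² + y² = 36.21²; (x + 27.6)² + (y − 39.3)² = 13.36²; (x − 1.2)² + (y + 12.1)² = 46.40².
Subtracting the BDM equation from the COR and LON equations removes the quadratic terms:
-55.2 x + 78.6 y = 3438.92
2.4 x − 24.2 y = -693.95
Solving the 2×2 system: x ≈ -25.0, y ≈ 26.2 km.

x ≈ -25.0 km, y ≈ 26.2 km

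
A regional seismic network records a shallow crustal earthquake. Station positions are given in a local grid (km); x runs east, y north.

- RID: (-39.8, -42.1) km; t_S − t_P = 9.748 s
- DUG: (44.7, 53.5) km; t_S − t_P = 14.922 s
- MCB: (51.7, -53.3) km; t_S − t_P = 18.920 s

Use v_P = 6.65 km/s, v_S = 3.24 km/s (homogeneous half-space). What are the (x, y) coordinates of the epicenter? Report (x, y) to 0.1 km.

-43.2 km east, 19.4 km north

Distance from S−P lag: d = Δt · v_P v_S / (v_P − v_S) = Δt · (6.65·3.24)/(6.65−3.24) ≈ 6.3185·Δt.
So d_RID = 61.59, d_DUG = 94.28, d_MCB = 119.55 km.
Circle about each station: (x + 39.8)² + (y + 42.1)² = 61.59²; (x − 44.7)² + (y − 53.5)² = 94.28²; (x − 51.7)² + (y + 53.3)² = 119.55².
Subtracting pairs of circle equations eliminates x²+y² and gives linear equations (the radical axes):
169.0 x + 191.2 y = -3591.50
183.0 x − 22.4 y = -8341.54
Solving the 2×2 system: x ≈ -43.2, y ≈ 19.4 km.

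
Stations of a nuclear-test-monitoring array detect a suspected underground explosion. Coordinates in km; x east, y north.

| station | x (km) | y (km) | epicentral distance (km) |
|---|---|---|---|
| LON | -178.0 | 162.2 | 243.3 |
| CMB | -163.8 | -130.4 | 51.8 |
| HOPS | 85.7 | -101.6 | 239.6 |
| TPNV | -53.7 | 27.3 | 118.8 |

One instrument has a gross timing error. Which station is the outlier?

Solve using three stations at a time. Using LON, CMB, HOPS (subtract circle equations pairwise → linear system) gives (x, y) ≈ (-152.9, -79.8).
Distances from that point to each station vs reported:
  LON: calculated 243.3 vs reported 243.3 → residual 0.0 km
  CMB: calculated 51.8 vs reported 51.8 → residual 0.0 km
  HOPS: calculated 239.6 vs reported 239.6 → residual 0.0 km
  TPNV: calculated 146.0 vs reported 118.8 → residual 27.2 km
LON, CMB, HOPS are mutually consistent (residuals ≈ 0); TPNV is off by 27.2 km.

TPNV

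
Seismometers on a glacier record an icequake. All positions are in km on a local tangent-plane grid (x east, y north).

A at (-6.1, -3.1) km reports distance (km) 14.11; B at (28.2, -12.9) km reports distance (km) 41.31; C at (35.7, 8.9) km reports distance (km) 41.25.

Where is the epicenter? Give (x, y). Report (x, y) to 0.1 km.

(-5.5, 11.0)

Circle about each station: (x + 6.1)² + (y + 3.1)² = 14.11²; (x − 28.2)² + (y + 12.9)² = 41.31²; (x − 35.7)² + (y − 8.9)² = 41.25².
Subtracting the A equation from the B and C equations removes the quadratic terms:
68.6 x − 19.6 y = -592.59
83.6 x + 24.0 y = -195.59
Solving the 2×2 system: x ≈ -5.5, y ≈ 11.0 km.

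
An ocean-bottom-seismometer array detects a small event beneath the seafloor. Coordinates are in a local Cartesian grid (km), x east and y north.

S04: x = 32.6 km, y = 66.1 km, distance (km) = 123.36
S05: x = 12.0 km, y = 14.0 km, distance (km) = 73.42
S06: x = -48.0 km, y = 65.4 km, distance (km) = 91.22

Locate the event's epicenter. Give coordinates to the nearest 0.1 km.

Circle about each station: (x − 32.6)² + (y − 66.1)² = 123.36²; (x − 12.0)² + (y − 14.0)² = 73.42²; (x + 48.0)² + (y − 65.4)² = 91.22².
Subtracting the S04 equation from the S05 and S06 equations removes the quadratic terms:
-41.2 x − 104.2 y = 4735.22
-161.2 x − 1.4 y = 8045.79
Solving the 2×2 system: x ≈ -49.7, y ≈ -25.8 km.

-49.7 km east, -25.8 km north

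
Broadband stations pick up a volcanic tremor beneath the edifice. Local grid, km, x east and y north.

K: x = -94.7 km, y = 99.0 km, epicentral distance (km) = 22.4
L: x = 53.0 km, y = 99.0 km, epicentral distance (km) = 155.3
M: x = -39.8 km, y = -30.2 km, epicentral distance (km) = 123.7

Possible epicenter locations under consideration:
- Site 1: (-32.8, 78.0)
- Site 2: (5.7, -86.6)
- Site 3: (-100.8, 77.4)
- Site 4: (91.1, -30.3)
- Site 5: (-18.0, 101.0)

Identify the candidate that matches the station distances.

Site 3

For each candidate, compare |candidate − station| to the reported distance:
Site 1: residuals K 43.0, L 67.0, M 15.3 → max 67.0 km
Site 2: residuals K 188.6, L 36.2, M 51.2 → max 188.6 km
Site 3: residuals K 0.0, L 0.0, M 0.0 → max 0.0 km
Site 4: residuals K 204.0, L 20.5, M 7.2 → max 204.0 km
Site 5: residuals K 54.3, L 84.3, M 9.3 → max 84.3 km
Only Site 3 has all residuals ≈ 0.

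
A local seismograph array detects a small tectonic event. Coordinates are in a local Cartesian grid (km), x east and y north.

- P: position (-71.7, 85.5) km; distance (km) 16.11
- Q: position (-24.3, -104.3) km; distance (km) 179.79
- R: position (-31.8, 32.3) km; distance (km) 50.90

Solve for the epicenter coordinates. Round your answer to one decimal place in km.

Circle about each station: (x + 71.7)² + (y − 85.5)² = 16.11²; (x + 24.3)² + (y + 104.3)² = 179.79²; (x + 31.8)² + (y − 32.3)² = 50.90².
Subtracting pairs of circle equations eliminates x²+y² and gives linear equations (the radical axes):
94.8 x − 379.6 y = -33047.07
79.8 x − 106.4 y = -12727.89
Solving the 2×2 system: x ≈ -65.1, y ≈ 70.8 km.

-65.1 km east, 70.8 km north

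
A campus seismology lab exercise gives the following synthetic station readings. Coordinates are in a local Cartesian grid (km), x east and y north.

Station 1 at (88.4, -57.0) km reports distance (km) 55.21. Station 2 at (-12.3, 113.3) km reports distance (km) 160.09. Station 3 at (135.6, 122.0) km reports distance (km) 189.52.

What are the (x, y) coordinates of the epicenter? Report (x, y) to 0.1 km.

(36.1, -39.3)

Circle about each station: (x − 88.4)² + (y + 57.0)² = 55.21²; (x + 12.3)² + (y − 113.3)² = 160.09²; (x − 135.6)² + (y − 122.0)² = 189.52².
Subtracting the Station 1 equation from the Station 2 and Station 3 equations removes the quadratic terms:
-201.4 x + 340.6 y = -20656.04
94.4 x + 358.0 y = -10661.89
Solving the 2×2 system: x ≈ 36.1, y ≈ -39.3 km.
Check against Station 1 (with the unrounded x, y): √((x − 88.4)²+(y + 57.0)²) = 55.22 ≈ 55.21 km. ✓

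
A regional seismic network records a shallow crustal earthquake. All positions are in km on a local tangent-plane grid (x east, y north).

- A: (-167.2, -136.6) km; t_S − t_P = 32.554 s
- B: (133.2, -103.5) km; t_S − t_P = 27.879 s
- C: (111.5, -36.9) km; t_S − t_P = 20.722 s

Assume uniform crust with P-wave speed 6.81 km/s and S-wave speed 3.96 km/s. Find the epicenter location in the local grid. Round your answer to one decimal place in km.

(-1.7, 123.2)

Distance from S−P lag: d = Δt · v_P v_S / (v_P − v_S) = Δt · (6.81·3.96)/(6.81−3.96) ≈ 9.4623·Δt.
So d_A = 308.04, d_B = 263.80, d_C = 196.08 km.
Circle about each station: (x + 167.2)² + (y + 136.6)² = 308.04²; (x − 133.2)² + (y + 103.5)² = 263.80²; (x − 111.5)² + (y + 36.9)² = 196.08².
Subtracting the A equation from the B and C equations removes the quadratic terms:
600.8 x + 66.2 y = 7137.29
557.4 x + 199.4 y = 23619.74
Solving the 2×2 system: x ≈ -1.7, y ≈ 123.2 km.
Check against A (with the unrounded x, y): √((x + 167.2)²+(y + 136.6)²) = 308.03 ≈ 308.04 km. ✓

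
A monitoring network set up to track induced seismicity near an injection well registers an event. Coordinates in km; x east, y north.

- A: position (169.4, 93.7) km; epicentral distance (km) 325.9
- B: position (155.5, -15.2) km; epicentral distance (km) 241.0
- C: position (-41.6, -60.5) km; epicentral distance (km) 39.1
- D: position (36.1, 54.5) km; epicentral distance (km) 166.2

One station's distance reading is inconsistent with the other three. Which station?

Solve using three stations at a time. Using B, C, D (subtract circle equations pairwise → linear system) gives (x, y) ≈ (-80.5, -63.9).
Distances from that point to each station vs reported:
  A: calculated 295.5 vs reported 325.9 → residual 30.4 km
  B: calculated 241.0 vs reported 241.0 → residual 0.0 km
  C: calculated 39.1 vs reported 39.1 → residual 0.0 km
  D: calculated 166.2 vs reported 166.2 → residual 0.0 km
B, C, D are mutually consistent (residuals ≈ 0); A is off by 30.4 km.

A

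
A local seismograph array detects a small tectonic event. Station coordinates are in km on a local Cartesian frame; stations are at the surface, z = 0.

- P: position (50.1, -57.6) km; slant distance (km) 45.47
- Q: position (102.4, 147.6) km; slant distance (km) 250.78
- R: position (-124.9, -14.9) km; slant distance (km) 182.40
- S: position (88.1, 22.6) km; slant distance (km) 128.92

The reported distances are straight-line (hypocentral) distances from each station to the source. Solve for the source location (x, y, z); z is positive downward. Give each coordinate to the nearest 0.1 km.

Each station gives a sphere (x−x_i)² + (y−y_i)² + z² = d_i² (stations at z=0).
Subtracting the P sphere from Q and R: z² cancels, leaving linear equations in x and y:
104.6 x + 410.4 y = -34379.34
-350.0 x + 85.4 y = -21207.99
Solving: x ≈ 37.803, y ≈ -93.405 km (keep extra digits for the depth step; rounded: 37.8, -93.4).
Then from the P sphere: z² = 45.47² − (x − 50.1)² − (y + 57.6)² with x = 37.803, y = -93.405, so z ≈ 25.185 ≈ 25.2 km.
Check against S (with the unrounded solution): distance 128.92 ≈ 128.92 km. ✓

x ≈ 37.8 km, y ≈ -93.4 km, depth ≈ 25.2 km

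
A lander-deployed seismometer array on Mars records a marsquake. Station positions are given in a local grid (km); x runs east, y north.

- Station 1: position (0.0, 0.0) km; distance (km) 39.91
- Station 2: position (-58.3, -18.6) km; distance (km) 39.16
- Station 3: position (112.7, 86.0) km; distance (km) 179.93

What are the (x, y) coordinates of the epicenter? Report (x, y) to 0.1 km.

x ≈ -22.0 km, y ≈ -33.3 km

Circle about each station: x² + y² = 39.91²; (x + 58.3)² + (y + 18.6)² = 39.16²; (x − 112.7)² + (y − 86.0)² = 179.93².
Subtracting pairs of circle equations eliminates x²+y² and gives linear equations (the radical axes):
-116.6 x − 37.2 y = 3804.15
225.4 x + 172.0 y = -10684.71
Solving the 2×2 system: x ≈ -22.0, y ≈ -33.3 km.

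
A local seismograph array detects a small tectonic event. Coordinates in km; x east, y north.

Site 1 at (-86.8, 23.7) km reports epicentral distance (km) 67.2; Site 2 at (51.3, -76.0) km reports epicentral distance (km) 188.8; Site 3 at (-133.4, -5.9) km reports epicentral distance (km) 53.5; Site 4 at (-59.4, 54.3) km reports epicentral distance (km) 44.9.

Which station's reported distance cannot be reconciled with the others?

Site 1

Solve using three stations at a time. Using Site 2, Site 3, Site 4 (subtract circle equations pairwise → linear system) gives (x, y) ≈ (-100.5, 36.3).
Distances from that point to each station vs reported:
  Site 1: calculated 18.6 vs reported 67.2 → residual 48.6 km
  Site 2: calculated 188.8 vs reported 188.8 → residual 0.0 km
  Site 3: calculated 53.5 vs reported 53.5 → residual 0.0 km
  Site 4: calculated 44.9 vs reported 44.9 → residual 0.0 km
Site 2, Site 3, Site 4 are mutually consistent (residuals ≈ 0); Site 1 is off by 48.6 km.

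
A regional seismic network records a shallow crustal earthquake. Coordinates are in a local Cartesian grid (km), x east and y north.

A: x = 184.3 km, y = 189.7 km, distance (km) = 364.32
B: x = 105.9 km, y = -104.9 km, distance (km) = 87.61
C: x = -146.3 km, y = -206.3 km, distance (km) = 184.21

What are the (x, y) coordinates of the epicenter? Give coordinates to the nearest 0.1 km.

Circle about each station: (x − 184.3)² + (y − 189.7)² = 364.32²; (x − 105.9)² + (y + 104.9)² = 87.61²; (x + 146.3)² + (y + 206.3)² = 184.21².
Subtracting the A equation from the B and C equations removes the quadratic terms:
-156.8 x − 589.2 y = 77319.79
-661.2 x − 792.0 y = 92806.54
Solving the 2×2 system: x ≈ 24.7, y ≈ -137.8 km.

24.7 km east, -137.8 km north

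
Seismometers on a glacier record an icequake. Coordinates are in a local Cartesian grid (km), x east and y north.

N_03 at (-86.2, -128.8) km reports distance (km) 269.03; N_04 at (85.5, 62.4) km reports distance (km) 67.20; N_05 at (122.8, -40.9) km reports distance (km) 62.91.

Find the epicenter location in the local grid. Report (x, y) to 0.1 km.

x ≈ 137.8 km, y ≈ 20.2 km

Circle about each station: (x + 86.2)² + (y + 128.8)² = 269.03²; (x − 85.5)² + (y − 62.4)² = 67.20²; (x − 122.8)² + (y + 40.9)² = 62.91².
Subtracting the N_03 equation from the N_04 and N_05 equations removes the quadratic terms:
343.4 x + 382.4 y = 55045.43
418.0 x + 175.8 y = 61152.24
Solving the 2×2 system: x ≈ 137.8, y ≈ 20.2 km.
Check against N_03 (with the unrounded x, y): √((x + 86.2)²+(y + 128.8)²) = 269.03 ≈ 269.03 km. ✓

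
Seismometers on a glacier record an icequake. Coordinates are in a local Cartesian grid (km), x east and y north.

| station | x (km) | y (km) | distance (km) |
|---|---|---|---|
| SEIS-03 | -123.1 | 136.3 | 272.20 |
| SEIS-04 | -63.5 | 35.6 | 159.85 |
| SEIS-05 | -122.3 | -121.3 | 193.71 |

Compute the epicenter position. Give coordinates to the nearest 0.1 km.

Circle about each station: (x + 123.1)² + (y − 136.3)² = 272.20²; (x + 63.5)² + (y − 35.6)² = 159.85²; (x + 122.3)² + (y + 121.3)² = 193.71².
Subtracting pairs of circle equations eliminates x²+y² and gives linear equations (the radical axes):
119.2 x − 201.4 y = 20109.13
1.6 x − 515.2 y = 32508.96
Solving the 2×2 system: x ≈ 62.4, y ≈ -62.9 km.

62.4 km east, -62.9 km north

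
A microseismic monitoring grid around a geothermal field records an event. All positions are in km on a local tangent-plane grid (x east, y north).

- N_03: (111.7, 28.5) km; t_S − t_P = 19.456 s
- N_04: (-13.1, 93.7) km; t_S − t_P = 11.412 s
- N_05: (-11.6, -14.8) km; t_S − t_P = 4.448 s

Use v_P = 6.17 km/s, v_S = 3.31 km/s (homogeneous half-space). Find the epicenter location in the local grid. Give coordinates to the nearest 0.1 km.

x ≈ -26.4 km, y ≈ 13.3 km

Distance from S−P lag: d = Δt · v_P v_S / (v_P − v_S) = Δt · (6.17·3.31)/(6.17−3.31) ≈ 7.1408·Δt.
So d_N_03 = 138.93, d_N_04 = 81.49, d_N_05 = 31.76 km.
Circle about each station: (x − 111.7)² + (y − 28.5)² = 138.93²; (x + 13.1)² + (y − 93.7)² = 81.49²; (x + 11.6)² + (y + 14.8)² = 31.76².
Subtracting pairs of circle equations eliminates x²+y² and gives linear equations (the radical axes):
-249.6 x + 130.4 y = 8323.08
-246.6 x − 86.6 y = 5357.31
Solving the 2×2 system: x ≈ -26.4, y ≈ 13.3 km.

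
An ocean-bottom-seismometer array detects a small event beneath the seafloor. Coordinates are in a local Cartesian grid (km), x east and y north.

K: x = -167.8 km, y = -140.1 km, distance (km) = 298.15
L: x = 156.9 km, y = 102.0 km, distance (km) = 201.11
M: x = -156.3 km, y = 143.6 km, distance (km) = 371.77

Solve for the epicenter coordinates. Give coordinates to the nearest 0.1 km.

x ≈ 127.2 km, y ≈ -96.9 km

Circle about each station: (x + 167.8)² + (y + 140.1)² = 298.15²; (x − 156.9)² + (y − 102.0)² = 201.11²; (x + 156.3)² + (y − 143.6)² = 371.77².
Subtracting the K equation from the L and M equations removes the quadratic terms:
649.4 x + 484.2 y = 35684.95
23.0 x + 567.4 y = -52053.71
Solving the 2×2 system: x ≈ 127.2, y ≈ -96.9 km.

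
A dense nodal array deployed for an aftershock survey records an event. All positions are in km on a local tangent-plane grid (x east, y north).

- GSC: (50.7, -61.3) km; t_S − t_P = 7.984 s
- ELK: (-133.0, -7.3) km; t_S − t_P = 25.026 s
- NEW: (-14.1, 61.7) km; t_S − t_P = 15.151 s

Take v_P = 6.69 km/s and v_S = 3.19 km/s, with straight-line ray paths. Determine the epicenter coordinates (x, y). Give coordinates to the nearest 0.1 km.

Distance from S−P lag: d = Δt · v_P v_S / (v_P − v_S) = Δt · (6.69·3.19)/(6.69−3.19) ≈ 6.0975·Δt.
So d_GSC = 48.68, d_ELK = 152.59, d_NEW = 92.38 km.
Circle about each station: (x − 50.7)² + (y + 61.3)² = 48.68²; (x + 133.0)² + (y + 7.3)² = 152.59²; (x + 14.1)² + (y − 61.7)² = 92.38².
Subtracting pairs of circle equations eliminates x²+y² and gives linear equations (the radical axes):
-367.4 x + 108.0 y = -9499.86
-129.6 x + 246.0 y = -8486.80
Solving the 2×2 system: x ≈ 18.6, y ≈ -24.7 km.

18.6 km east, -24.7 km north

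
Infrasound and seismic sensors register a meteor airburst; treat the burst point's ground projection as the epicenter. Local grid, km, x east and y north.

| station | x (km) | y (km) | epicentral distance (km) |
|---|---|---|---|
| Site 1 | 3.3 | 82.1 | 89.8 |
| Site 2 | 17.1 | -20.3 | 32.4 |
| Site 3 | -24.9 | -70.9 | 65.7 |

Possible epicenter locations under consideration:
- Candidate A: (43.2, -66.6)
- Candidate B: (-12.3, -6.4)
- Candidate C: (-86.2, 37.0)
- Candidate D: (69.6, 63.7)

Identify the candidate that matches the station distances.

Candidate B

For each candidate, compare |candidate − station| to the reported distance:
Candidate A: residuals Site 1 64.2, Site 2 20.7, Site 3 2.5 → max 64.2 km
Candidate B: residuals Site 1 0.1, Site 2 0.1, Site 3 0.0 → max 0.1 km
Candidate C: residuals Site 1 10.4, Site 2 85.7, Site 3 58.4 → max 85.7 km
Candidate D: residuals Site 1 21.0, Site 2 66.7, Site 3 98.8 → max 98.8 km
Only Candidate B has all residuals ≈ 0.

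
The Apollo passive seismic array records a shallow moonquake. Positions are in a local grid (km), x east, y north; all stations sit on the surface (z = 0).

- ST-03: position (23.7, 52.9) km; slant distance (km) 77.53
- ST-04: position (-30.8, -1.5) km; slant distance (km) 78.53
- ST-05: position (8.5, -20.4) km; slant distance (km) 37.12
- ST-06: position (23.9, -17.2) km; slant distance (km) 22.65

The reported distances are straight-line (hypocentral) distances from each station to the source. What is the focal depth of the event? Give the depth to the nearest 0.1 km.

z ≈ 7.7 km

Each station gives a sphere (x−x_i)² + (y−y_i)² + z² = d_i² (stations at z=0).
Subtracting the ST-03 sphere from ST-04 and ST-05: z² cancels, leaving linear equations in x and y:
-109.0 x − 108.8 y = -2565.27
-30.4 x − 146.6 y = 1761.32
Solving: x ≈ 44.800, y ≈ -21.304 km (keep extra digits for the depth step; rounded: 44.8, -21.3).
Then from the ST-03 sphere: z² = 77.53² − (x − 23.7)² − (y − 52.9)² with x = 44.800, y = -21.304, so z ≈ 7.711 ≈ 7.7 km.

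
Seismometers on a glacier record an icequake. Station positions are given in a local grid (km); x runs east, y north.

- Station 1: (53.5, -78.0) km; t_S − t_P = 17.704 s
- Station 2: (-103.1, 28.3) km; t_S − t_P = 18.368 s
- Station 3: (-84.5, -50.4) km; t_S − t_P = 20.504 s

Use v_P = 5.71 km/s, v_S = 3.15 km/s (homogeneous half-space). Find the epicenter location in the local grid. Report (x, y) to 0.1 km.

x ≈ 25.1 km, y ≈ 43.1 km

Distance from S−P lag: d = Δt · v_P v_S / (v_P − v_S) = Δt · (5.71·3.15)/(5.71−3.15) ≈ 7.0260·Δt.
So d_Station 1 = 124.39, d_Station 2 = 129.05, d_Station 3 = 144.06 km.
Circle about each station: (x − 53.5)² + (y + 78.0)² = 124.39²; (x + 103.1)² + (y − 28.3)² = 129.05²; (x + 84.5)² + (y + 50.4)² = 144.06².
Subtracting the Station 1 equation from the Station 2 and Station 3 equations removes the quadratic terms:
-313.2 x + 212.6 y = 1303.22
-276.0 x + 55.2 y = -4546.25
Solving the 2×2 system: x ≈ 25.1, y ≈ 43.1 km.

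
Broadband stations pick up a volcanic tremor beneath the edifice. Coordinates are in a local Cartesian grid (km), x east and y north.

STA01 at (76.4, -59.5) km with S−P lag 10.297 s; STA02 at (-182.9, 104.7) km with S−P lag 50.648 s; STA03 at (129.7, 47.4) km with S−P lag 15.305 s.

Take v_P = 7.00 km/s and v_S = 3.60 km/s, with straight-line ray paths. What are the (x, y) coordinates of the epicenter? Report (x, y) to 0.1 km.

Distance from S−P lag: d = Δt · v_P v_S / (v_P − v_S) = Δt · (7.00·3.60)/(7.00−3.60) ≈ 7.4118·Δt.
So d_STA01 = 76.32, d_STA02 = 375.39, d_STA03 = 113.44 km.
Circle about each station: (x − 76.4)² + (y + 59.5)² = 76.32²; (x + 182.9)² + (y − 104.7)² = 375.39²; (x − 129.7)² + (y − 47.4)² = 113.44².
Subtracting the STA01 equation from the STA02 and STA03 equations removes the quadratic terms:
-518.6 x + 328.4 y = -100055.62
106.6 x + 213.8 y = 2647.75
Solving the 2×2 system: x ≈ 152.6, y ≈ -63.7 km.

x ≈ 152.6 km, y ≈ -63.7 km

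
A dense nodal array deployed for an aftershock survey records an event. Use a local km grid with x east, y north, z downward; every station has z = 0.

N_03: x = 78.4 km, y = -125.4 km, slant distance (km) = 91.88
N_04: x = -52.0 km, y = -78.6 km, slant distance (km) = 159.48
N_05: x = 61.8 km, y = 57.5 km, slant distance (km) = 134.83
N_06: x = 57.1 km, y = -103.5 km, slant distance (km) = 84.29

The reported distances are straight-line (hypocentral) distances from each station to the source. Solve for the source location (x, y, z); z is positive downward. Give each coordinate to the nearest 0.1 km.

(94.0, -58.4, 60.9)

Each station gives a sphere (x−x_i)² + (y−y_i)² + z² = d_i² (stations at z=0).
Subtracting the N_03 sphere from N_04 and N_05: z² cancels, leaving linear equations in x and y:
-260.8 x + 93.6 y = -29981.70
-33.2 x + 365.8 y = -24483.42
Solving: x ≈ 94.001, y ≈ -58.400 km (keep extra digits for the depth step; rounded: 94.0, -58.4).
Then from the N_03 sphere: z² = 91.88² − (x − 78.4)² − (y + 125.4)² with x = 94.001, y = -58.400, so z ≈ 60.906 ≈ 60.9 km.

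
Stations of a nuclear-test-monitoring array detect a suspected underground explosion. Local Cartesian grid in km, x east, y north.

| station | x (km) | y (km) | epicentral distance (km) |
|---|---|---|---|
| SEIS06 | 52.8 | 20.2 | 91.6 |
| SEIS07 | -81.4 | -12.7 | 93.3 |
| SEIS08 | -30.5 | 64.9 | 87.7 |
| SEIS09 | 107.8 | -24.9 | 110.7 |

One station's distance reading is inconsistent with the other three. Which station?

Solve using three stations at a time. Using SEIS06, SEIS07, SEIS09 (subtract circle equations pairwise → linear system) gives (x, y) ≈ (1.4, -55.7).
Distances from that point to each station vs reported:
  SEIS06: calculated 91.6 vs reported 91.6 → residual 0.0 km
  SEIS07: calculated 93.3 vs reported 93.3 → residual 0.0 km
  SEIS08: calculated 124.7 vs reported 87.7 → residual 37.0 km
  SEIS09: calculated 110.7 vs reported 110.7 → residual 0.0 km
SEIS06, SEIS07, SEIS09 are mutually consistent (residuals ≈ 0); SEIS08 is off by 37.0 km.

SEIS08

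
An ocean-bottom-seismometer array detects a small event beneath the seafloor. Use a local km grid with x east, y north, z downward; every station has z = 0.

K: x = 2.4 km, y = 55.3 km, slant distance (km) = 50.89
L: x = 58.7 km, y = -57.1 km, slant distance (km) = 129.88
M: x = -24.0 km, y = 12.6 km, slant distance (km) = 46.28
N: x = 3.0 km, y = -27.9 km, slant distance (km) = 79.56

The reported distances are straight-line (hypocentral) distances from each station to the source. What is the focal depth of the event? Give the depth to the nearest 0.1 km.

39.9 km

Each station gives a sphere (x−x_i)² + (y−y_i)² + z² = d_i² (stations at z=0).
Subtracting the K sphere from L and M: z² cancels, leaving linear equations in x and y:
112.6 x − 224.8 y = -10636.77
-52.8 x − 85.4 y = -1881.14
Solving: x ≈ -22.597, y ≈ 35.998 km (keep extra digits for the depth step; rounded: -22.6, 36.0).
Then from the K sphere: z² = 50.89² − (x − 2.4)² − (y − 55.3)² with x = -22.597, y = 35.998, so z ≈ 39.905 ≈ 39.9 km.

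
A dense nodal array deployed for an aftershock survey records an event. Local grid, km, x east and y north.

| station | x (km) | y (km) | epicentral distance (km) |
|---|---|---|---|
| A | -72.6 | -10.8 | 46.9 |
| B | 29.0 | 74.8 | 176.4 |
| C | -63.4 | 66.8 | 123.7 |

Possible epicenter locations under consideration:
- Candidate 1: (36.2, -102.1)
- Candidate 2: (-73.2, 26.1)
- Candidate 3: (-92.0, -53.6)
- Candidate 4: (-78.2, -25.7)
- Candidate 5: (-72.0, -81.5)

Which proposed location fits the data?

Candidate 3

For each candidate, compare |candidate − station| to the reported distance:
Candidate 1: residuals A 95.1, B 0.6, C 72.4 → max 95.1 km
Candidate 2: residuals A 10.0, B 63.2, C 81.8 → max 81.8 km
Candidate 3: residuals A 0.1, B 0.0, C 0.1 → max 0.1 km
Candidate 4: residuals A 31.0, B 29.5, C 30.0 → max 31.0 km
Candidate 5: residuals A 23.8, B 9.7, C 24.8 → max 24.8 km
Only Candidate 3 has all residuals ≈ 0.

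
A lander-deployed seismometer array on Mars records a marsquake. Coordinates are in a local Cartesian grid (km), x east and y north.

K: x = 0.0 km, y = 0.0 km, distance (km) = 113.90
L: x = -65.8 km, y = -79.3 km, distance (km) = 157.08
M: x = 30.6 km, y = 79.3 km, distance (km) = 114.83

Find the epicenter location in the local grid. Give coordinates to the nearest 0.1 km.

Circle about each station: x² + y² = 113.90²; (x + 65.8)² + (y + 79.3)² = 157.08²; (x − 30.6)² + (y − 79.3)² = 114.83².
Subtracting the K equation from the L and M equations removes the quadratic terms:
-131.6 x − 158.6 y = -1082.79
61.2 x + 158.6 y = 7012.13
Solving the 2×2 system: x ≈ -84.2, y ≈ 76.7 km.

-84.2 km east, 76.7 km north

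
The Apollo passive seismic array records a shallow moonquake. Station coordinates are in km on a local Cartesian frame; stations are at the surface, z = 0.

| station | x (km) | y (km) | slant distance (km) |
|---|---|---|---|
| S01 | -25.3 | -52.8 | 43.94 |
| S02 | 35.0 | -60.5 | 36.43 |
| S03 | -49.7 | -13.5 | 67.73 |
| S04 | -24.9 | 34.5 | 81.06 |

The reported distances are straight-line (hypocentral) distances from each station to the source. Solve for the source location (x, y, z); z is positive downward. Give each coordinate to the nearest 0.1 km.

(12.5, -35.9, 14.7)

Each station gives a sphere (x−x_i)² + (y−y_i)² + z² = d_i² (stations at z=0).
Subtracting the S01 sphere from S02 and S03: z² cancels, leaving linear equations in x and y:
120.6 x − 15.4 y = 2060.90
-48.8 x + 78.6 y = -3432.22
Solving: x ≈ 12.504, y ≈ -35.904 km (keep extra digits for the depth step; rounded: 12.5, -35.9).
Then from the S01 sphere: z² = 43.94² − (x + 25.3)² − (y + 52.8)² with x = 12.504, y = -35.904, so z ≈ 14.701 ≈ 14.7 km.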